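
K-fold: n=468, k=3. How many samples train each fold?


Fold size = 468/3 = 156
Training per fold = 468 - 156 = 312

312


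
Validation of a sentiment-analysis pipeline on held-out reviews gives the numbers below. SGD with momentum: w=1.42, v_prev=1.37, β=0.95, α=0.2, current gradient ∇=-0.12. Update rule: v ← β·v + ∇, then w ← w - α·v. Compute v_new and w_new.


v_new = 0.95·1.37 - 0.12 = 1.3015 - 0.12 = 1.1815
w_new = 1.42 - 0.2·1.1815 = 1.42 - 0.2363 = 1.1837

v_new=1.1815, w_new=1.1837


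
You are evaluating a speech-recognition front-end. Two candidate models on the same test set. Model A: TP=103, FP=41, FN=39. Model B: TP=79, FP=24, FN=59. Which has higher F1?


Model A: P=103/144=0.7153, R=103/142=0.7254, F1=2PR/(P+R)=2TP/(2TP+FP+FN)=206/286=0.7203
Model B: P=79/103=0.767, R=79/138=0.5725, F1=2PR/(P+R)=2TP/(2TP+FP+FN)=158/241=0.6556
0.7203 > 0.6556 → Model A

Model A


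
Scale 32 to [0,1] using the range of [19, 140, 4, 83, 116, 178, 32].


min=4, max=178
(32-4)/(178-4) = 28/174 = 0.1609

0.1609


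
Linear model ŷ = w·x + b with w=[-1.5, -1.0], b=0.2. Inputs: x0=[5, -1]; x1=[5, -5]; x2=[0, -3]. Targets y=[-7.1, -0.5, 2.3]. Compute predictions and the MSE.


ŷ0 = (-1.5)·(5) + (-1.0)·(-1) + 0.2 = -6.3
ŷ1 = (-1.5)·(5) + (-1.0)·(-5) + 0.2 = -2.3
ŷ2 = (-1.5)·(0) + (-1.0)·(-3) + 0.2 = 3.2
errors² = [0.64, 3.24, 0.81]
MSE = 4.6900/3 = 1.5633

1.5633


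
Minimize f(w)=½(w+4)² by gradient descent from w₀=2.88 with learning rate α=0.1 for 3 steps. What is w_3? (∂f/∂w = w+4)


step 1: grad = 2.88+4 = 6.88; w = 2.88 - 0.1·(6.88) = 2.192
step 2: grad = 2.192+4 = 6.192; w = 2.192 - 0.1·(6.192) = 1.5728
step 3: grad = 1.5728+4 = 5.5728; w = 1.5728 - 0.1·(5.5728) = 1.01552

1.01552


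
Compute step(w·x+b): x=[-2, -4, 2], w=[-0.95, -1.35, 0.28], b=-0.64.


z = (-2)·(-0.95) + (-4)·(-1.35) + (2)·(0.28) - 0.64
  = 7.22
step(z) = 1 (z≥0)

1


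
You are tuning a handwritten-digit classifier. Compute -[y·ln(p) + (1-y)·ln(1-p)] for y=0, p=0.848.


BCE = -[y·ln(p) + (1-y)·ln(1-p)]
= -0 - 1·ln(1-0.848)
= -ln(0.152) = 1.8839

1.8839


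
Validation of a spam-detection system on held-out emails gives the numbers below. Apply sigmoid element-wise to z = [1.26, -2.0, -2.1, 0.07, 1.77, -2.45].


σ(1.26) = 1/(1+e^-1.26) = 0.779
σ(-2.0) = 1/(1+e^2.0) = 0.1192
σ(-2.1) = 1/(1+e^2.1) = 0.1091
σ(0.07) = 1/(1+e^-0.07) = 0.5175
σ(1.77) = 1/(1+e^-1.77) = 0.8545
σ(-2.45) = 1/(1+e^2.45) = 0.0794
result = [0.779, 0.1192, 0.1091, 0.5175, 0.8545, 0.0794]

[0.779, 0.1192, 0.1091, 0.5175, 0.8545, 0.0794]


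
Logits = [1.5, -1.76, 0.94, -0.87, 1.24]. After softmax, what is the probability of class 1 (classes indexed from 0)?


Exponentials: e^1.5=4.4817, e^-1.76=0.172, e^0.94=2.56, e^-0.87=0.419, e^1.24=3.4556
Sum = 11.0883
Softmax = [0.4042, 0.0155, 0.2309, 0.0378, 0.3116]
p[1] = 0.172/11.0883 = 0.0155

0.0155


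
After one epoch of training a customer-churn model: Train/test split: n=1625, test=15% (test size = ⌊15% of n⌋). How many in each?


Test = ⌊1625·15/100⌋ = 243
Train = 1625 - 243 = 1382

Train: 1382, Test: 243


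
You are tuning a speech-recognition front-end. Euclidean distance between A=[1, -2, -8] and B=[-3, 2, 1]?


d = √((1+ 3)² + (-2-2)² + (-8-1)²)
  = √(16 + 16 + 81)
  = √113 = 10.6301

10.6301


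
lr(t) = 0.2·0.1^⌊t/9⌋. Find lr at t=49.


n_drops = ⌊49/9⌋ = 5
lr = 0.2·0.1^5 = 0.2·0.00001 = 0.000002

0.000002


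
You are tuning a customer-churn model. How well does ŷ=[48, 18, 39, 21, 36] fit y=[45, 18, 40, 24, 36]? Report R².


ȳ = 32.6
SS_res = Σ(y-ŷ)² = 19
SS_tot = Σ(y-ȳ)² = 507.2
R² = 1 - SS_res/SS_tot = 1 - 0.0375 = 0.9625

0.9625


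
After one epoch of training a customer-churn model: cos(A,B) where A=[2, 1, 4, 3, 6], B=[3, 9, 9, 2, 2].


A·B = 2·3 + 1·9 + 4·9 + 3·2 + 6·2 = 69
‖A‖ = √66 = 8.124, ‖B‖ = √179 = 13.3791
cos = 69/(√66·√179) = 69/√11814 = 0.6348

0.6348


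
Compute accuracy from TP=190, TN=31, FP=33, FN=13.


Accuracy = (TP+TN)/(TP+TN+FP+FN)
= (190+31)/(267)
= 221/267 = 82.77%

82.77%


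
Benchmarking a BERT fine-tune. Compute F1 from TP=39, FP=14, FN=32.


Precision = 39/53 = 0.7358
Recall = 39/71 = 0.5493
F1 = 2·P·R/(P+R) = 2·TP/(2·TP+FP+FN) = 78/(78+14+32) = 78/124 = 0.629

0.629


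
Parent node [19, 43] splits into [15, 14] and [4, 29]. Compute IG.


Parent = [19, 43], H_parent = 0.889
H_left = 0.9991 (n=29), H_right = 0.5328 (n=33)
H_children = (29/62)·0.9991 + (33/62)·0.5328 = 0.7509
IG = 0.889 - 0.7509 = 0.1381

0.1381


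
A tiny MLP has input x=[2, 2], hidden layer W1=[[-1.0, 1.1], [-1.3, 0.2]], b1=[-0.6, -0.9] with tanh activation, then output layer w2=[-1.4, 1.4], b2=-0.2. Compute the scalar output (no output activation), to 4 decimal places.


z1[0] = (-1.0)·(2) + (1.1)·(2) - 0.6 = -0.4
z1[1] = (-1.3)·(2) + (0.2)·(2) - 0.9 = -3.1
h = tanh(z1) = [-0.3799, -0.9959]
output = (-1.4)·(-0.3799) + (1.4)·(-0.9959) - 0.2 = -1.0624

-1.0624


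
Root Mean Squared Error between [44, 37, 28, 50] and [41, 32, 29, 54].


MSE = 51/4 = 12.75
RMSE = √(51/4) = 3.5707

3.5707


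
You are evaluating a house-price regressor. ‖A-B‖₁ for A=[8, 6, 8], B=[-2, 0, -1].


d = |8+ 2| + |6-0| + |8+ 1|
  = 10 + 6 + 9
  = 25

25


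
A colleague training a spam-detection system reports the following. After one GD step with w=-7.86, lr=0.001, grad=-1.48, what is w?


w_new = w - α·∇
= -7.86 - 0.001·-1.48
= -7.86 + 0.00148
= -7.85852

-7.85852


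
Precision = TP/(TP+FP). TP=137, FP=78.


Precision = TP/(TP+FP)
= 137/(137+78)
= 137/215 = 63.72%

63.72%


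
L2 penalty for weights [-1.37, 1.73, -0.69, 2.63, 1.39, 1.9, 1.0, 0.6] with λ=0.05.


‖w‖₂² = (-1.37)² + (1.73)² + (-0.69)² + (2.63)² + (1.39)² + (1.9)² + (1.0)² + (0.6)²
     = 1.8769 + 2.9929 + 0.4761 + 6.9169 + 1.9321 + 3.61 + 1 + 0.36
     = 19.1649
λ·‖w‖₂² = 0.05·19.1649 = 0.958245

0.958245


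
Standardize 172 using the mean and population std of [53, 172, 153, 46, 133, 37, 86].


μ = 97.1429, σ = 51.1508
z = (172 - 97.1429)/51.1508 = 1.4635

1.4635


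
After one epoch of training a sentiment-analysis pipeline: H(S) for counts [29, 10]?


Probabilities: [29/39, 10/39] ≈ [0.7436, 0.2564]
H = -((29/39)·log₂(29/39) + (10/39)·log₂(10/39))
  = 0.8213 bits

0.8213 bits


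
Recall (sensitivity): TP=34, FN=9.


Recall = TP/(TP+FN)
= 34/(34+9)
= 34/43 = 79.07%

79.07%


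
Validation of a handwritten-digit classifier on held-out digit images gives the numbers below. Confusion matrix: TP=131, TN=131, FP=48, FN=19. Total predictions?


Total = TP + TN + FP + FN
= 131 + 131 + 48 + 19
= 329
(Predicted positive: 179, predicted negative: 150)

329


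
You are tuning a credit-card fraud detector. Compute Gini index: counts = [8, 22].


Probabilities: [8/30, 22/30] ≈ [0.2667, 0.7333]
Σpᵢ² = (64 + 484)/30² = 548/900
Gini = 1 - Σpᵢ² = 1 - 548/900 = 0.3911

0.3911


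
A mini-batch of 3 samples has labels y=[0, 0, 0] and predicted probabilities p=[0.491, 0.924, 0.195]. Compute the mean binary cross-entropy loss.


L[0] = -ln(1-0.491) = -ln(0.509) = 0.6753
L[1] = -ln(1-0.924) = -ln(0.076) = 2.577
L[2] = -ln(1-0.195) = -ln(0.805) = 0.2169
mean = (0.6753 + 2.577 + 0.2169)/3 = 1.1564

1.1564


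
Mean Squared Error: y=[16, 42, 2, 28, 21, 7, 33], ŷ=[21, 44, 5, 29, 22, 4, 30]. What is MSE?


Squared errors: (16-21)²=25, (42-44)²=4, (2-5)²=9, (28-29)²=1, (21-22)²=1, (7-4)²=9, (33-30)²=9
Sum = 58
MSE = 58/7 = 58/7

58/7


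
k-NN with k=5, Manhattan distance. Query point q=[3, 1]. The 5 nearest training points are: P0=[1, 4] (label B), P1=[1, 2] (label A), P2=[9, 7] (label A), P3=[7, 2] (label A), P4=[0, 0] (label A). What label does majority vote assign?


d(q,P0) = 5  (label B)
d(q,P1) = 3  (label A)
d(q,P2) = 12  (label A)
d(q,P3) = 5  (label A)
d(q,P4) = 4  (label A)
Votes: A=4, B=1
Majority → A

A


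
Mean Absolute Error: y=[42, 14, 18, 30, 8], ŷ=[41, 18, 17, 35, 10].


Absolute errors: |42-41|=1, |14-18|=4, |18-17|=1, |30-35|=5, |8-10|=2
Sum = 13
MAE = 13/5 = 13/5

13/5


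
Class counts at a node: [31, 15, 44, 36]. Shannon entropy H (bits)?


Probabilities: [31/126, 15/126, 44/126, 36/126] ≈ [0.246, 0.119, 0.3492, 0.2857]
H = -((31/126)·log₂(31/126) + (15/126)·log₂(15/126) + (44/126)·log₂(44/126) + (36/126)·log₂(36/126))
  = 1.9097 bits

1.9097 bits


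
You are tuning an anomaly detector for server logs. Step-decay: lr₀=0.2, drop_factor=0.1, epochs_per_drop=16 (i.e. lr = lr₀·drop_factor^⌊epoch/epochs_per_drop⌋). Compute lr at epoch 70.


n_drops = ⌊70/16⌋ = 4
lr = 0.2·0.1^4 = 0.2·0.0001 = 0.00002

0.00002


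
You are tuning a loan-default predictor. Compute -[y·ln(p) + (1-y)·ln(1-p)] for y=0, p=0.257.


BCE = -[y·ln(p) + (1-y)·ln(1-p)]
= -0 - 1·ln(1-0.257)
= -ln(0.743) = 0.2971

0.2971


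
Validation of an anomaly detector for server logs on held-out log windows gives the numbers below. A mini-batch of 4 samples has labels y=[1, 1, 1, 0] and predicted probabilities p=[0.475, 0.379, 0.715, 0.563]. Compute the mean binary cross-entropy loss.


L[0] = -ln(0.475) = 0.7444
L[1] = -ln(0.379) = 0.9702
L[2] = -ln(0.715) = 0.3355
L[3] = -ln(1-0.563) = -ln(0.437) = 0.8278
mean = (0.7444 + 0.9702 + 0.3355 + 0.8278)/4 = 0.7195

0.7195


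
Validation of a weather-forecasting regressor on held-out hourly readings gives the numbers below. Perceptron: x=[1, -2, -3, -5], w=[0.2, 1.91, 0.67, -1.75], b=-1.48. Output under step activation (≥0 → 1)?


z = (1)·(0.2) + (-2)·(1.91) + (-3)·(0.67) + (-5)·(-1.75) - 1.48
  = 1.64
step(z) = 1 (z≥0)

1


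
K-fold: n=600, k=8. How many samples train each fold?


Fold size = 600/8 = 75
Training per fold = 600 - 75 = 525

525


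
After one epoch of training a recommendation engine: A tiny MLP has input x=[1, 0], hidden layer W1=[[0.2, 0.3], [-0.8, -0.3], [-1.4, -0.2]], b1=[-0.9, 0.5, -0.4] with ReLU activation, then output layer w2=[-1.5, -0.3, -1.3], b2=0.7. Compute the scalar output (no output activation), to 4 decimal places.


z1[0] = (0.2)·(1) + (0.3)·(0) - 0.9 = -0.7
z1[1] = (-0.8)·(1) + (-0.3)·(0) + 0.5 = -0.3
z1[2] = (-1.4)·(1) + (-0.2)·(0) - 0.4 = -1.8
h = ReLU(z1) = [0.0, 0.0, 0.0]
output = (-1.5)·(0.0) + (-0.3)·(0.0) + (-1.3)·(0.0) + 0.7 = 0.7

0.7


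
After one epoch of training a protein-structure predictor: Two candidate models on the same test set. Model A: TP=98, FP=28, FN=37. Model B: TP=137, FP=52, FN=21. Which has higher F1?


Model A: P=98/126=0.7778, R=98/135=0.7259, F1=2PR/(P+R)=2TP/(2TP+FP+FN)=196/261=0.751
Model B: P=137/189=0.7249, R=137/158=0.8671, F1=2PR/(P+R)=2TP/(2TP+FP+FN)=274/347=0.7896
0.751 < 0.7896 → Model B

Model B


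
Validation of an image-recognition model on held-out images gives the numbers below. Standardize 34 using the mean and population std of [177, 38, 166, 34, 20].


μ = 87, σ = 69.3397
z = (34 - 87)/69.3397 = -0.7644

-0.7644


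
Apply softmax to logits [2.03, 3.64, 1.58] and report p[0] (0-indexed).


Exponentials: e^2.03=7.6141, e^3.64=38.0918, e^1.58=4.855
Sum = 50.5609
Softmax = [0.1506, 0.7534, 0.096]
p[0] = 7.6141/50.5609 = 0.1506

0.1506


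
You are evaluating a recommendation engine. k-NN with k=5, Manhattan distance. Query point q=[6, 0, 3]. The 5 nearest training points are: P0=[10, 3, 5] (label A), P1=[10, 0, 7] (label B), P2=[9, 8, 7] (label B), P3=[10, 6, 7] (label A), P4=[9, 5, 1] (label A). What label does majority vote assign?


d(q,P0) = 9  (label A)
d(q,P1) = 8  (label B)
d(q,P2) = 15  (label B)
d(q,P3) = 14  (label A)
d(q,P4) = 10  (label A)
Votes: A=3, B=2
Majority → A

A


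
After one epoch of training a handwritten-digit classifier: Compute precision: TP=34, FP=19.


Precision = TP/(TP+FP)
= 34/(34+19)
= 34/53 = 64.15%

64.15%


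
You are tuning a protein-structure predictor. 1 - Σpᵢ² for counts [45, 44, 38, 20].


Probabilities: [45/147, 44/147, 38/147, 20/147] ≈ [0.3061, 0.2993, 0.2585, 0.1361]
Σpᵢ² = (2025 + 1936 + 1444 + 400)/147² = 5805/21609
Gini = 1 - Σpᵢ² = 1 - 5805/21609 = 0.7314

0.7314


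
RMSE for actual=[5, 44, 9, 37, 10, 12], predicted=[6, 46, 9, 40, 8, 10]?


MSE = 22/6 = 3.6667
RMSE = √(22/6) = 1.9149

1.9149


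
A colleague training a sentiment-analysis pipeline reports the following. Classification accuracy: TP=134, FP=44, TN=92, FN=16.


Accuracy = (TP+TN)/(TP+TN+FP+FN)
= (134+92)/(286)
= 226/286 = 79.02%

79.02%


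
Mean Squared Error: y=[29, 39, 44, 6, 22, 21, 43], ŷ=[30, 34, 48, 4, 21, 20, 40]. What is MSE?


Squared errors: (29-30)²=1, (39-34)²=25, (44-48)²=16, (6-4)²=4, (22-21)²=1, (21-20)²=1, (43-40)²=9
Sum = 57
MSE = 57/7 = 57/7

57/7


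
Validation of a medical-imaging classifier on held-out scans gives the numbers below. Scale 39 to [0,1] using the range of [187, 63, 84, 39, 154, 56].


min=39, max=187
(39-39)/(187-39) = 0/148 = 0.0

0.0


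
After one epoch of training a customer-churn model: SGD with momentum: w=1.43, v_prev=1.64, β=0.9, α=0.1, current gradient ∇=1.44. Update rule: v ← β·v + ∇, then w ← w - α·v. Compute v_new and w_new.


v_new = 0.9·1.64 + 1.44 = 1.476 + 1.44 = 2.916
w_new = 1.43 - 0.1·2.916 = 1.43 - 0.2916 = 1.1384

v_new=2.916, w_new=1.1384


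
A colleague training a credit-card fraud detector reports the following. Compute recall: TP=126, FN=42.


Recall = TP/(TP+FN)
= 126/(126+42)
= 126/168 = 75.0%

75.0%


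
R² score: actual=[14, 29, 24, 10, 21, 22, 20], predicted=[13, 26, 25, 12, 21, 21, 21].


ȳ = 20
SS_res = Σ(y-ŷ)² = 17
SS_tot = Σ(y-ȳ)² = 238
R² = 1 - SS_res/SS_tot = 1 - 0.0714 = 0.9286

0.9286


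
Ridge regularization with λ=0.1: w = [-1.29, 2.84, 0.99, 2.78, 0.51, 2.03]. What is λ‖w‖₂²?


‖w‖₂² = (-1.29)² + (2.84)² + (0.99)² + (2.78)² + (0.51)² + (2.03)²
     = 1.6641 + 8.0656 + 0.9801 + 7.7284 + 0.2601 + 4.1209
     = 22.8192
λ·‖w‖₂² = 0.1·22.8192 = 2.28192

2.28192


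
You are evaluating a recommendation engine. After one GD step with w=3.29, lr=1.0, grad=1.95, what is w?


w_new = w - α·∇
= 3.29 - 1.0·1.95
= 3.29 - 1.95
= 1.34

1.34


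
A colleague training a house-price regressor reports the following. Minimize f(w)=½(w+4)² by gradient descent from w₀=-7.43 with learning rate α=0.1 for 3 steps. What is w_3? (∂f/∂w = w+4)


step 1: grad = -7.43+4 = -3.43; w = -7.43 - 0.1·(-3.43) = -7.087
step 2: grad = -7.087+4 = -3.087; w = -7.087 - 0.1·(-3.087) = -6.7783
step 3: grad = -6.7783+4 = -2.7783; w = -6.7783 - 0.1·(-2.7783) = -6.50047

-6.50047


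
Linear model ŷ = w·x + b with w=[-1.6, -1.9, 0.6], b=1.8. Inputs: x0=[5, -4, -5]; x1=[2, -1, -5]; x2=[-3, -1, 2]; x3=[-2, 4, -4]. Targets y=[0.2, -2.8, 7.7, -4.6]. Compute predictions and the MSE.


ŷ0 = (-1.6)·(5) + (-1.9)·(-4) + (0.6)·(-5) + 1.8 = -1.6
ŷ1 = (-1.6)·(2) + (-1.9)·(-1) + (0.6)·(-5) + 1.8 = -2.5
ŷ2 = (-1.6)·(-3) + (-1.9)·(-1) + (0.6)·(2) + 1.8 = 9.7
ŷ3 = (-1.6)·(-2) + (-1.9)·(4) + (0.6)·(-4) + 1.8 = -5.0
errors² = [3.24, 0.09, 4.0, 0.16]
MSE = 7.4900/4 = 1.8725

1.8725


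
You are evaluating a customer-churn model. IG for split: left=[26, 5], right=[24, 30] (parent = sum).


Parent = [50, 35], H_parent = 0.9774
H_left = 0.6374 (n=31), H_right = 0.9911 (n=54)
H_children = (31/85)·0.6374 + (54/85)·0.9911 = 0.8621
IG = 0.9774 - 0.8621 = 0.1153

0.1153


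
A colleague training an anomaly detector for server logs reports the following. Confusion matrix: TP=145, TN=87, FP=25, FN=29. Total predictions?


Total = TP + TN + FP + FN
= 145 + 87 + 25 + 29
= 286
(Predicted positive: 170, predicted negative: 116)

286


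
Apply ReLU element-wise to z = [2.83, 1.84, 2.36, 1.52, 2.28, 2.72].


ReLU(2.83) = max(0, 2.83) = 2.83
ReLU(1.84) = max(0, 1.84) = 1.84
ReLU(2.36) = max(0, 2.36) = 2.36
ReLU(1.52) = max(0, 1.52) = 1.52
ReLU(2.28) = max(0, 2.28) = 2.28
ReLU(2.72) = max(0, 2.72) = 2.72
result = [2.83, 1.84, 2.36, 1.52, 2.28, 2.72]

[2.83, 1.84, 2.36, 1.52, 2.28, 2.72]


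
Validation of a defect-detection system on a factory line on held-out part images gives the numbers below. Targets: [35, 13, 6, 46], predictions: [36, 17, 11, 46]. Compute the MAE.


Absolute errors: |35-36|=1, |13-17|=4, |6-11|=5, |46-46|=0
Sum = 10
MAE = 10/4 = 5/2

5/2


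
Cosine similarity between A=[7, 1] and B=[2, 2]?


A·B = 7·2 + 1·2 = 16
‖A‖ = √50 = 7.0711, ‖B‖ = √8 = 2.8284
cos = 16/(√50·√8) = 16/√400 = 0.8

0.8


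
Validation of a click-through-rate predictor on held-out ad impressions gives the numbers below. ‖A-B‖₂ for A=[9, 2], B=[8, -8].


d = √((9-8)² + (2+ 8)²)
  = √(1 + 100)
  = √101 = 10.0499

10.0499


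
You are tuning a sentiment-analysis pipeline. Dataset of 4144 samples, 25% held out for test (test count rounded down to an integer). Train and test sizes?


Test = ⌊4144·25/100⌋ = 1036
Train = 4144 - 1036 = 3108

Train: 3108, Test: 1036


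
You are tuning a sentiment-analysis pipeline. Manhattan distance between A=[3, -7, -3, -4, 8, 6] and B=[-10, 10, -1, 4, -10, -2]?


d = |3+ 10| + |-7-10| + |-3+ 1| + |-4-4| + |8+ 10| + |6+ 2|
  = 13 + 17 + 2 + 8 + 18 + 8
  = 66

66


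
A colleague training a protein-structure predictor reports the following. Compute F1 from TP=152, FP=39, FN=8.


Precision = 152/191 = 0.7958
Recall = 152/160 = 0.95
F1 = 2·P·R/(P+R) = 2·TP/(2·TP+FP+FN) = 304/(304+39+8) = 304/351 = 0.8661

0.8661


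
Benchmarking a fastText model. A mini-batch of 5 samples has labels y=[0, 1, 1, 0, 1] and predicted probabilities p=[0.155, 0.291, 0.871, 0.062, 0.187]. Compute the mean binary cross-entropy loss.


L[0] = -ln(1-0.155) = -ln(0.845) = 0.1684
L[1] = -ln(0.291) = 1.2344
L[2] = -ln(0.871) = 0.1381
L[3] = -ln(1-0.062) = -ln(0.938) = 0.064
L[4] = -ln(0.187) = 1.6766
mean = (0.1684 + 1.2344 + 0.1381 + 0.064 + 1.6766)/5 = 0.6563

0.6563


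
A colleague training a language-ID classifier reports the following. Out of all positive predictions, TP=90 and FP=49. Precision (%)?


Precision = TP/(TP+FP)
= 90/(90+49)
= 90/139 = 64.75%

64.75%


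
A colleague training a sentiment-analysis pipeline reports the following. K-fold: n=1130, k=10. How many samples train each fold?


Fold size = 1130/10 = 113
Training per fold = 1130 - 113 = 1017

1017


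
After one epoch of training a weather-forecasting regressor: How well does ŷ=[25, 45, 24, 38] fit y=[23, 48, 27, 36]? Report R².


ȳ = 33.5
SS_res = Σ(y-ŷ)² = 26
SS_tot = Σ(y-ȳ)² = 369
R² = 1 - SS_res/SS_tot = 1 - 0.0705 = 0.9295

0.9295


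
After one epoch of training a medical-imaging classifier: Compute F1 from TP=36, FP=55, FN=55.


Precision = 36/91 = 0.3956
Recall = 36/91 = 0.3956
F1 = 2·P·R/(P+R) = 2·TP/(2·TP+FP+FN) = 72/(72+55+55) = 72/182 = 0.3956

0.3956


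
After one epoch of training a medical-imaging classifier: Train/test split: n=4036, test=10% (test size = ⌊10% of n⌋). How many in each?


Test = ⌊4036·10/100⌋ = 403
Train = 4036 - 403 = 3633

Train: 3633, Test: 403


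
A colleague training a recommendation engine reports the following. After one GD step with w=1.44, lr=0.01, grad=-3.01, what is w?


w_new = w - α·∇
= 1.44 - 0.01·-3.01
= 1.44 + 0.0301
= 1.4701

1.4701


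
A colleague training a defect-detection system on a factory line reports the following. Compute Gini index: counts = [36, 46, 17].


Probabilities: [36/99, 46/99, 17/99] ≈ [0.3636, 0.4646, 0.1717]
Σpᵢ² = (1296 + 2116 + 289)/99² = 3701/9801
Gini = 1 - Σpᵢ² = 1 - 3701/9801 = 0.6224

0.6224


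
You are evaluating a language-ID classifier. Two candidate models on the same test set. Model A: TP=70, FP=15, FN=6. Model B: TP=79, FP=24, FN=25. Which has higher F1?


Model A: P=70/85=0.8235, R=70/76=0.9211, F1=2PR/(P+R)=2TP/(2TP+FP+FN)=140/161=0.8696
Model B: P=79/103=0.767, R=79/104=0.7596, F1=2PR/(P+R)=2TP/(2TP+FP+FN)=158/207=0.7633
0.8696 > 0.7633 → Model A

Model A


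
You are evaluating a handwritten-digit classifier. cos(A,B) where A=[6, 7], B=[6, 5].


A·B = 6·6 + 7·5 = 71
‖A‖ = √85 = 9.2195, ‖B‖ = √61 = 7.8102
cos = 71/(√85·√61) = 71/√5185 = 0.986

0.986


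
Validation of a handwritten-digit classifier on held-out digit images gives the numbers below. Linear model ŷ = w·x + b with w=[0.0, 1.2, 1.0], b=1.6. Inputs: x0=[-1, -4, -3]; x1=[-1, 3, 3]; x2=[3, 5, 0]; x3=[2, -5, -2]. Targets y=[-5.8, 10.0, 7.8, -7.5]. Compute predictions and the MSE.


ŷ0 = (0.0)·(-1) + (1.2)·(-4) + (1.0)·(-3) + 1.6 = -6.2
ŷ1 = (0.0)·(-1) + (1.2)·(3) + (1.0)·(3) + 1.6 = 8.2
ŷ2 = (0.0)·(3) + (1.2)·(5) + (1.0)·(0) + 1.6 = 7.6
ŷ3 = (0.0)·(2) + (1.2)·(-5) + (1.0)·(-2) + 1.6 = -6.4
errors² = [0.16, 3.24, 0.04, 1.21]
MSE = 4.6500/4 = 1.1625

1.1625


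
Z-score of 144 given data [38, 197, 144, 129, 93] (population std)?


μ = 120.2, σ = 52.9883
z = (144 - 120.2)/52.9883 = 0.4492

0.4492


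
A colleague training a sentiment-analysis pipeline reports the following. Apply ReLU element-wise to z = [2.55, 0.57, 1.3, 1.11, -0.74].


ReLU(2.55) = max(0, 2.55) = 2.55
ReLU(0.57) = max(0, 0.57) = 0.57
ReLU(1.3) = max(0, 1.3) = 1.3
ReLU(1.11) = max(0, 1.11) = 1.11
ReLU(-0.74) = max(0, -0.74) = 0.0
result = [2.55, 0.57, 1.3, 1.11, 0.0]

[2.55, 0.57, 1.3, 1.11, 0.0]


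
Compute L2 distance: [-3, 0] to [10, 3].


d = √((-3-10)² + (0-3)²)
  = √(169 + 9)
  = √178 = 13.3417

13.3417


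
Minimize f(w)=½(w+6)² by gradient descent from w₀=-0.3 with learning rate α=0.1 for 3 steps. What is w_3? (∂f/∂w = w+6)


step 1: grad = -0.3+6 = 5.7; w = -0.3 - 0.1·(5.7) = -0.87
step 2: grad = -0.87+6 = 5.13; w = -0.87 - 0.1·(5.13) = -1.383
step 3: grad = -1.383+6 = 4.617; w = -1.383 - 0.1·(4.617) = -1.8447

-1.8447


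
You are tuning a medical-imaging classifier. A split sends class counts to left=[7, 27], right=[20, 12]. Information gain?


Parent = [27, 39], H_parent = 0.976
H_left = 0.7335 (n=34), H_right = 0.9544 (n=32)
H_children = (34/66)·0.7335 + (32/66)·0.9544 = 0.8406
IG = 0.976 - 0.8406 = 0.1354

0.1354


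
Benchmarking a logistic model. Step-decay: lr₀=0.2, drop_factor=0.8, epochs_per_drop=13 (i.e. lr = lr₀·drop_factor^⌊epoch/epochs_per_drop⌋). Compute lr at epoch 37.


n_drops = ⌊37/13⌋ = 2
lr = 0.2·0.8^2 = 0.2·0.64 = 0.128

0.128


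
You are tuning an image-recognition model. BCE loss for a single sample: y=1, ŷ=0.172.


BCE = -[y·ln(p) + (1-y)·ln(1-p)]
= -1·ln(0.172) - 0
= -ln(0.172) = 1.7603

1.7603


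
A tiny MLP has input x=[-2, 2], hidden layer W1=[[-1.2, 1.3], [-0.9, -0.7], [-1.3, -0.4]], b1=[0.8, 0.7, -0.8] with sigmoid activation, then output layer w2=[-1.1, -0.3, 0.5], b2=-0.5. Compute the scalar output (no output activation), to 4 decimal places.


z1[0] = (-1.2)·(-2) + (1.3)·(2) + 0.8 = 5.8
z1[1] = (-0.9)·(-2) + (-0.7)·(2) + 0.7 = 1.1
z1[2] = (-1.3)·(-2) + (-0.4)·(2) - 0.8 = 1.0
h = sigmoid(z1) = [0.997, 0.7503, 0.7311]
output = (-1.1)·(0.997) + (-0.3)·(0.7503) + (0.5)·(0.7311) - 0.5 = -1.4562

-1.4562


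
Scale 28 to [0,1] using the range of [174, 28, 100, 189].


min=28, max=189
(28-28)/(189-28) = 0/161 = 0.0

0.0


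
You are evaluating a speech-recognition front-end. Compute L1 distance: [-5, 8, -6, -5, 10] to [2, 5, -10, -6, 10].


d = |-5-2| + |8-5| + |-6+ 10| + |-5+ 6| + |10-10|
  = 7 + 3 + 4 + 1 + 0
  = 15

15


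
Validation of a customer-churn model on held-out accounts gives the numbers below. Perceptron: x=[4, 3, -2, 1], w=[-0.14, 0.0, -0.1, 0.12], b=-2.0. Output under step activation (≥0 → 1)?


z = (4)·(-0.14) + (3)·(0.0) + (-2)·(-0.1) + (1)·(0.12) - 2.0
  = -2.24
step(z) = 0 (z<0)

0


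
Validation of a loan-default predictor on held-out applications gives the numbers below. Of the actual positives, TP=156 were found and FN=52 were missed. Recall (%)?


Recall = TP/(TP+FN)
= 156/(156+52)
= 156/208 = 75.0%

75.0%


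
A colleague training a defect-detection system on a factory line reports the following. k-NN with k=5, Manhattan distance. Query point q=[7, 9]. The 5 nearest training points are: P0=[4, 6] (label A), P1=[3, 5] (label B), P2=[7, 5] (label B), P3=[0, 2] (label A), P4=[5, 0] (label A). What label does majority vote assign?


d(q,P0) = 6  (label A)
d(q,P1) = 8  (label B)
d(q,P2) = 4  (label B)
d(q,P3) = 14  (label A)
d(q,P4) = 11  (label A)
Votes: A=3, B=2
Majority → A

A


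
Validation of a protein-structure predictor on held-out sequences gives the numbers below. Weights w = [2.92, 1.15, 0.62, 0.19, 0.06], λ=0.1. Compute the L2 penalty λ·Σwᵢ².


‖w‖₂² = (2.92)² + (1.15)² + (0.62)² + (0.19)² + (0.06)²
     = 8.5264 + 1.3225 + 0.3844 + 0.0361 + 0.0036
     = 10.273
λ·‖w‖₂² = 0.1·10.273 = 1.0273

1.0273


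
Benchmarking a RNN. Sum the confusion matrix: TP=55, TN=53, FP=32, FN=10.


Total = TP + TN + FP + FN
= 55 + 53 + 32 + 10
= 150
(Predicted positive: 87, predicted negative: 63)

150


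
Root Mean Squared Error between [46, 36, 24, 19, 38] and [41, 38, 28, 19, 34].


MSE = 61/5 = 12.2
RMSE = √(61/5) = 3.4928

3.4928


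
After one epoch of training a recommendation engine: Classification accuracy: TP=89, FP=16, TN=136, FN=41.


Accuracy = (TP+TN)/(TP+TN+FP+FN)
= (89+136)/(282)
= 225/282 = 79.79%

79.79%


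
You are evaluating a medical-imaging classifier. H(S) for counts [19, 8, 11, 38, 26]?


Probabilities: [19/102, 8/102, 11/102, 38/102, 26/102] ≈ [0.1863, 0.0784, 0.1078, 0.3725, 0.2549]
H = -((19/102)·log₂(19/102) + (8/102)·log₂(8/102) + (11/102)·log₂(11/102) + (38/102)·log₂(38/102) + (26/102)·log₂(26/102))
  = 2.1195 bits

2.1195 bits


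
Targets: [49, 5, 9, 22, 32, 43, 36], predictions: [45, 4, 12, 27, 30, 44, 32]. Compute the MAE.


Absolute errors: |49-45|=4, |5-4|=1, |9-12|=3, |22-27|=5, |32-30|=2, |43-44|=1, |36-32|=4
Sum = 20
MAE = 20/7 = 20/7

20/7


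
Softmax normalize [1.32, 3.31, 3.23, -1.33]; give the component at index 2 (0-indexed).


Exponentials: e^1.32=3.7434, e^3.31=27.3851, e^3.23=25.2797, e^-1.33=0.2645
Sum = 56.6727
Softmax = [0.0661, 0.4832, 0.4461, 0.0047]
p[2] = 25.2797/56.6727 = 0.4461

0.4461


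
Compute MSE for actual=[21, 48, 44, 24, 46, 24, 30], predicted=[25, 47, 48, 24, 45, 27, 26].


Squared errors: (21-25)²=16, (48-47)²=1, (44-48)²=16, (24-24)²=0, (46-45)²=1, (24-27)²=9, (30-26)²=16
Sum = 59
MSE = 59/7 = 59/7

59/7


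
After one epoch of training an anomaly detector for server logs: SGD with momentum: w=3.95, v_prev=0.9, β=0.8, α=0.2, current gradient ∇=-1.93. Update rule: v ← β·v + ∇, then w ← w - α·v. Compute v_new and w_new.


v_new = 0.8·0.9 - 1.93 = 0.72 - 1.93 = -1.21
w_new = 3.95 - 0.2·-1.21 = 3.95 + 0.242 = 4.192

v_new=-1.21, w_new=4.192


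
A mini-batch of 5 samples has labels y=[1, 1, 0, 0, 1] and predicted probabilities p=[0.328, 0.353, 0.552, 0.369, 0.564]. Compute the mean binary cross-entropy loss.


L[0] = -ln(0.328) = 1.1147
L[1] = -ln(0.353) = 1.0413
L[2] = -ln(1-0.552) = -ln(0.448) = 0.803
L[3] = -ln(1-0.369) = -ln(0.631) = 0.4604
L[4] = -ln(0.564) = 0.5727
mean = (1.1147 + 1.0413 + 0.803 + 0.4604 + 0.5727)/5 = 0.7984

0.7984


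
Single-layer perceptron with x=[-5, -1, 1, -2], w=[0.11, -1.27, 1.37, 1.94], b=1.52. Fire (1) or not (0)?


z = (-5)·(0.11) + (-1)·(-1.27) + (1)·(1.37) + (-2)·(1.94) + 1.52
  = -0.27
step(z) = 0 (z<0)

0


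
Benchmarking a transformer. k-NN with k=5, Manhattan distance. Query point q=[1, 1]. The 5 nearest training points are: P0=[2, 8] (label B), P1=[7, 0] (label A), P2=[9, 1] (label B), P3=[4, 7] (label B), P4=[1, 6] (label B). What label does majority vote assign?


d(q,P0) = 8  (label B)
d(q,P1) = 7  (label A)
d(q,P2) = 8  (label B)
d(q,P3) = 9  (label B)
d(q,P4) = 5  (label B)
Votes: A=1, B=4
Majority → B

B


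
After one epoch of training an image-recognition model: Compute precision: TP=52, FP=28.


Precision = TP/(TP+FP)
= 52/(52+28)
= 52/80 = 65.0%

65.0%


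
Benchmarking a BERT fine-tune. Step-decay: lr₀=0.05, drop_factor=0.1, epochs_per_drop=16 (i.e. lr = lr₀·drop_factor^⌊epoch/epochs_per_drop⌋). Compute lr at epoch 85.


n_drops = ⌊85/16⌋ = 5
lr = 0.05·0.1^5 = 0.05·0.00001 = 0.0000005

0.0000005


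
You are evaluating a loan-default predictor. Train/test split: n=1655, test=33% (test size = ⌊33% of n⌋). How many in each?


Test = ⌊1655·33/100⌋ = 546
Train = 1655 - 546 = 1109

Train: 1109, Test: 546


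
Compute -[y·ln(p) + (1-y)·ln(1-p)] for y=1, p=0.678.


BCE = -[y·ln(p) + (1-y)·ln(1-p)]
= -1·ln(0.678) - 0
= -ln(0.678) = 0.3886

0.3886


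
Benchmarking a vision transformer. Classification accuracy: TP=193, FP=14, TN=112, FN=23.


Accuracy = (TP+TN)/(TP+TN+FP+FN)
= (193+112)/(342)
= 305/342 = 89.18%

89.18%


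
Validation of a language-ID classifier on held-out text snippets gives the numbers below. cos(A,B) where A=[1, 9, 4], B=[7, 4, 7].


A·B = 1·7 + 9·4 + 4·7 = 71
‖A‖ = √98 = 9.8995, ‖B‖ = √114 = 10.6771
cos = 71/(√98·√114) = 71/√11172 = 0.6717

0.6717


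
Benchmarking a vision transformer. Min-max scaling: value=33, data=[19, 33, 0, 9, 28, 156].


min=0, max=156
(33-0)/(156-0) = 33/156 = 0.2115

0.2115


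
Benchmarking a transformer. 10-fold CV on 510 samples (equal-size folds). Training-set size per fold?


Fold size = 510/10 = 51
Training per fold = 510 - 51 = 459

459


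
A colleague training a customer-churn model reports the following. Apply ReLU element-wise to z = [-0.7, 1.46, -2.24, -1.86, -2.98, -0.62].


ReLU(-0.7) = max(0, -0.7) = 0.0
ReLU(1.46) = max(0, 1.46) = 1.46
ReLU(-2.24) = max(0, -2.24) = 0.0
ReLU(-1.86) = max(0, -1.86) = 0.0
ReLU(-2.98) = max(0, -2.98) = 0.0
ReLU(-0.62) = max(0, -0.62) = 0.0
result = [0.0, 1.46, 0.0, 0.0, 0.0, 0.0]

[0.0, 1.46, 0.0, 0.0, 0.0, 0.0]


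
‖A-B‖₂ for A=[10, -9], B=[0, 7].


d = √((10-0)² + (-9-7)²)
  = √(100 + 256)
  = √356 = 18.868

18.868


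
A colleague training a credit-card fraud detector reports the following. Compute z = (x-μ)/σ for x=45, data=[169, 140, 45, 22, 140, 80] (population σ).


μ = 99.3333, σ = 53.9557
z = (45 - 99.3333)/53.9557 = -1.007

-1.007


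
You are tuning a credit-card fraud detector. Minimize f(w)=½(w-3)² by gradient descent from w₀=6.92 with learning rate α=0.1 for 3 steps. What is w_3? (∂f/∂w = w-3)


step 1: grad = 6.92-3 = 3.92; w = 6.92 - 0.1·(3.92) = 6.528
step 2: grad = 6.528-3 = 3.528; w = 6.528 - 0.1·(3.528) = 6.1752
step 3: grad = 6.1752-3 = 3.1752; w = 6.1752 - 0.1·(3.1752) = 5.85768

5.85768


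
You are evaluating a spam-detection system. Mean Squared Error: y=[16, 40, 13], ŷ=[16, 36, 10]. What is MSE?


Squared errors: (16-16)²=0, (40-36)²=16, (13-10)²=9
Sum = 25
MSE = 25/3 = 25/3

25/3


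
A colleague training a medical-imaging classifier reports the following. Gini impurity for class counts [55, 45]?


Probabilities: [55/100, 45/100] ≈ [0.55, 0.45]
Σpᵢ² = (3025 + 2025)/100² = 5050/10000
Gini = 1 - Σpᵢ² = 1 - 5050/10000 = 0.495

0.495


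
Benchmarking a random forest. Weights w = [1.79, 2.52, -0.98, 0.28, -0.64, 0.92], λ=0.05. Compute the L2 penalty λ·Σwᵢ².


‖w‖₂² = (1.79)² + (2.52)² + (-0.98)² + (0.28)² + (-0.64)² + (0.92)²
     = 3.2041 + 6.3504 + 0.9604 + 0.0784 + 0.4096 + 0.8464
     = 11.8493
λ·‖w‖₂² = 0.05·11.8493 = 0.592465

0.592465


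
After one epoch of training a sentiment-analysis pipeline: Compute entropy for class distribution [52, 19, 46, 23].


Probabilities: [52/140, 19/140, 46/140, 23/140] ≈ [0.3714, 0.1357, 0.3286, 0.1643]
H = -((52/140)·log₂(52/140) + (19/140)·log₂(19/140) + (46/140)·log₂(46/140) + (23/140)·log₂(23/140))
  = 1.8774 bits

1.8774 bits


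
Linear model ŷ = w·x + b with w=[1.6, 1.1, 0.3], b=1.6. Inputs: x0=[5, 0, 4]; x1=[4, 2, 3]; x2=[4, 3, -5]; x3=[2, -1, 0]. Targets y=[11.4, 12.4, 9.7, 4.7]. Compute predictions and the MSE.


ŷ0 = (1.6)·(5) + (1.1)·(0) + (0.3)·(4) + 1.6 = 10.8
ŷ1 = (1.6)·(4) + (1.1)·(2) + (0.3)·(3) + 1.6 = 11.1
ŷ2 = (1.6)·(4) + (1.1)·(3) + (0.3)·(-5) + 1.6 = 9.8
ŷ3 = (1.6)·(2) + (1.1)·(-1) + (0.3)·(0) + 1.6 = 3.7
errors² = [0.36, 1.69, 0.01, 1.0]
MSE = 3.0600/4 = 0.765

0.765


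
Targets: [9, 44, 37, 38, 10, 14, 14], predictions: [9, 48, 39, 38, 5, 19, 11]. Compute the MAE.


Absolute errors: |9-9|=0, |44-48|=4, |37-39|=2, |38-38|=0, |10-5|=5, |14-19|=5, |14-11|=3
Sum = 19
MAE = 19/7 = 19/7

19/7


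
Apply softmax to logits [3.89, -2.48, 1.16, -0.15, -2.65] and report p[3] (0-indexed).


Exponentials: e^3.89=48.9109, e^-2.48=0.0837, e^1.16=3.1899, e^-0.15=0.8607, e^-2.65=0.0707
Sum = 53.1159
Softmax = [0.9208, 0.0016, 0.0601, 0.0162, 0.0013]
p[3] = 0.8607/53.1159 = 0.0162

0.0162


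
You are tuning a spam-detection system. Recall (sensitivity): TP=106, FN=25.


Recall = TP/(TP+FN)
= 106/(106+25)
= 106/131 = 80.92%

80.92%


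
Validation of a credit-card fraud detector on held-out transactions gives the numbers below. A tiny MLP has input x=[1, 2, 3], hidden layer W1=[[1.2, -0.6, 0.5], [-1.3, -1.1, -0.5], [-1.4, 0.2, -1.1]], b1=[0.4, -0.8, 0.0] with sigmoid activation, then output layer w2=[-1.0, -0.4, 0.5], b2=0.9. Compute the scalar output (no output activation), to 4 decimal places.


z1[0] = (1.2)·(1) + (-0.6)·(2) + (0.5)·(3) + 0.4 = 1.9
z1[1] = (-1.3)·(1) + (-1.1)·(2) + (-0.5)·(3) - 0.8 = -5.8
z1[2] = (-1.4)·(1) + (0.2)·(2) + (-1.1)·(3) + 0.0 = -4.3
h = sigmoid(z1) = [0.8699, 0.003, 0.0134]
output = (-1.0)·(0.8699) + (-0.4)·(0.003) + (0.5)·(0.0134) + 0.9 = 0.0356

0.0356


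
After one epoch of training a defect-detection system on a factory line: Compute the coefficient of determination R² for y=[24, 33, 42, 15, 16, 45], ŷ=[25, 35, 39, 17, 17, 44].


ȳ = 29.1667
SS_res = Σ(y-ŷ)² = 20
SS_tot = Σ(y-ȳ)² = 830.83
R² = 1 - SS_res/SS_tot = 1 - 0.0241 = 0.9759

0.9759


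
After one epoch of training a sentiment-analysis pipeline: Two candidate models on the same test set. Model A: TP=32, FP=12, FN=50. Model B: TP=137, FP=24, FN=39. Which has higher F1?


Model A: P=32/44=0.7273, R=32/82=0.3902, F1=2PR/(P+R)=2TP/(2TP+FP+FN)=64/126=0.5079
Model B: P=137/161=0.8509, R=137/176=0.7784, F1=2PR/(P+R)=2TP/(2TP+FP+FN)=274/337=0.8131
0.5079 < 0.8131 → Model B

Model B


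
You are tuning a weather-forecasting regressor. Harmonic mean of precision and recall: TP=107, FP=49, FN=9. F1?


Precision = 107/156 = 0.6859
Recall = 107/116 = 0.9224
F1 = 2·P·R/(P+R) = 2·TP/(2·TP+FP+FN) = 214/(214+49+9) = 214/272 = 0.7868

0.7868


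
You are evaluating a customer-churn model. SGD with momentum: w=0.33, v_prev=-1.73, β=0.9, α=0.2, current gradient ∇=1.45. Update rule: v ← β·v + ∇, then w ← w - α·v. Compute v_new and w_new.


v_new = 0.9·-1.73 + 1.45 = -1.557 + 1.45 = -0.107
w_new = 0.33 - 0.2·-0.107 = 0.33 + 0.0214 = 0.3514

v_new=-0.107, w_new=0.3514


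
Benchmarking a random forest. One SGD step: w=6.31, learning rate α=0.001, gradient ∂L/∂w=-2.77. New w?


w_new = w - α·∇
= 6.31 - 0.001·-2.77
= 6.31 + 0.00277
= 6.31277

6.31277


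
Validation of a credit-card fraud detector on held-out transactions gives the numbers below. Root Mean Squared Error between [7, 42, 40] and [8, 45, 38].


MSE = 14/3 = 4.6667
RMSE = √(14/3) = 2.1602

2.1602


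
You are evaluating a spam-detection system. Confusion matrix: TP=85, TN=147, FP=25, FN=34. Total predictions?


Total = TP + TN + FP + FN
= 85 + 147 + 25 + 34
= 291
(Predicted positive: 110, predicted negative: 181)

291


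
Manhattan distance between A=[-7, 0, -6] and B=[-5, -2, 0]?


d = |-7+ 5| + |0+ 2| + |-6-0|
  = 2 + 2 + 6
  = 10

10


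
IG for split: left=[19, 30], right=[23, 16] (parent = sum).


Parent = [42, 46], H_parent = 0.9985
H_left = 0.9633 (n=49), H_right = 0.9766 (n=39)
H_children = (49/88)·0.9633 + (39/88)·0.9766 = 0.9692
IG = 0.9985 - 0.9692 = 0.0293

0.0293


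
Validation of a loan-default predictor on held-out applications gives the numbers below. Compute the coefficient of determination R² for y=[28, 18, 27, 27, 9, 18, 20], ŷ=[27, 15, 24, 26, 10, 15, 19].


ȳ = 21
SS_res = Σ(y-ŷ)² = 31
SS_tot = Σ(y-ȳ)² = 284
R² = 1 - SS_res/SS_tot = 1 - 0.1092 = 0.8908

0.8908


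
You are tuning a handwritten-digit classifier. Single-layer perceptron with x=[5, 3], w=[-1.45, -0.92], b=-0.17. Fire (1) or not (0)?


z = (5)·(-1.45) + (3)·(-0.92) - 0.17
  = -10.18
step(z) = 0 (z<0)

0


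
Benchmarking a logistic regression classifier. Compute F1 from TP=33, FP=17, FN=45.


Precision = 33/50 = 0.66
Recall = 33/78 = 0.4231
F1 = 2·P·R/(P+R) = 2·TP/(2·TP+FP+FN) = 66/(66+17+45) = 66/128 = 0.5156

0.5156


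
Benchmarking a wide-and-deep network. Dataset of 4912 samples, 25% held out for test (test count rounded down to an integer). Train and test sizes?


Test = ⌊4912·25/100⌋ = 1228
Train = 4912 - 1228 = 3684

Train: 3684, Test: 1228


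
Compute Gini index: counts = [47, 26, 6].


Probabilities: [47/79, 26/79, 6/79] ≈ [0.5949, 0.3291, 0.0759]
Σpᵢ² = (2209 + 676 + 36)/79² = 2921/6241
Gini = 1 - Σpᵢ² = 1 - 2921/6241 = 0.532

0.532


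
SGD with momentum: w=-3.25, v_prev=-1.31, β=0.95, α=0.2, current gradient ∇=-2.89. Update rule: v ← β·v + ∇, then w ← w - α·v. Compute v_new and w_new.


v_new = 0.95·-1.31 - 2.89 = -1.2445 - 2.89 = -4.1345
w_new = -3.25 - 0.2·-4.1345 = -3.25 + 0.8269 = -2.4231

v_new=-4.1345, w_new=-2.4231


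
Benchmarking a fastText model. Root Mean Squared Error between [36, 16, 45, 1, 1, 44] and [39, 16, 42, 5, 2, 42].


MSE = 39/6 = 6.5
RMSE = √(39/6) = 2.5495

2.5495


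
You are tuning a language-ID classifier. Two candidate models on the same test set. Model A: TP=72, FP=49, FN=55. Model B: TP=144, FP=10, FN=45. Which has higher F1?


Model A: P=72/121=0.595, R=72/127=0.5669, F1=2PR/(P+R)=2TP/(2TP+FP+FN)=144/248=0.5806
Model B: P=144/154=0.9351, R=144/189=0.7619, F1=2PR/(P+R)=2TP/(2TP+FP+FN)=288/343=0.8397
0.5806 < 0.8397 → Model B

Model B


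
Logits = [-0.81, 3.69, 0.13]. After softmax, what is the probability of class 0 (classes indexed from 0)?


Exponentials: e^-0.81=0.4449, e^3.69=40.0448, e^0.13=1.1388
Sum = 41.6285
Softmax = [0.0107, 0.962, 0.0274]
p[0] = 0.4449/41.6285 = 0.0107

0.0107


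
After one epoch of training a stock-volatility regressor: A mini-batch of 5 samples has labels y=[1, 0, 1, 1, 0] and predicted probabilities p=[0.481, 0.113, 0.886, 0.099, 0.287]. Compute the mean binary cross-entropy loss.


L[0] = -ln(0.481) = 0.7319
L[1] = -ln(1-0.113) = -ln(0.887) = 0.1199
L[2] = -ln(0.886) = 0.121
L[3] = -ln(0.099) = 2.3126
L[4] = -ln(1-0.287) = -ln(0.713) = 0.3383
mean = (0.7319 + 0.1199 + 0.121 + 2.3126 + 0.3383)/5 = 0.7247

0.7247


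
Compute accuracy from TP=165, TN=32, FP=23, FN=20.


Accuracy = (TP+TN)/(TP+TN+FP+FN)
= (165+32)/(240)
= 197/240 = 82.08%

82.08%


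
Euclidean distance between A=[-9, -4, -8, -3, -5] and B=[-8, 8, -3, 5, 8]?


d = √((-9+ 8)² + (-4-8)² + (-8+ 3)² + (-3-5)² + (-5-8)²)
  = √(1 + 144 + 25 + 64 + 169)
  = √403 = 20.0749

20.0749


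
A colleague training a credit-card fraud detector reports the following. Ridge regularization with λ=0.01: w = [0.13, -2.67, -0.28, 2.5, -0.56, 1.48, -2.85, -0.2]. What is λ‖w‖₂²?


‖w‖₂² = (0.13)² + (-2.67)² + (-0.28)² + (2.5)² + (-0.56)² + (1.48)² + (-2.85)² + (-0.2)²
     = 0.0169 + 7.1289 + 0.0784 + 6.25 + 0.3136 + 2.1904 + 8.1225 + 0.04
     = 24.1407
λ·‖w‖₂² = 0.01·24.1407 = 0.241407

0.241407
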